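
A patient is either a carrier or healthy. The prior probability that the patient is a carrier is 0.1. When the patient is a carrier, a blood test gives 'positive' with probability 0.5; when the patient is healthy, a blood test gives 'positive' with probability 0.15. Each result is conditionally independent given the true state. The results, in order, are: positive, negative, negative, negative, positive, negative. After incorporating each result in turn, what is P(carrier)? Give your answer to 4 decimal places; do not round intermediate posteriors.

0.1288

After 'positive': P(carrier) = 0.5·0.1000 / (0.5·0.1000 + 0.15·0.9000) ≈ 0.2703
After 'negative': P(carrier) = 0.5·0.2703 / (0.5·0.2703 + 0.85·0.7297) ≈ 0.1789
After 'negative': P(carrier) = 0.5·0.1789 / (0.5·0.1789 + 0.85·0.8211) ≈ 0.1136
After 'negative': P(carrier) = 0.5·0.1136 / (0.5·0.1136 + 0.85·0.8864) ≈ 0.0701
After 'positive': P(carrier) = 0.5·0.0701 / (0.5·0.0701 + 0.15·0.9299) ≈ 0.2008
After 'negative': P(carrier) = 0.5·0.2008 / (0.5·0.2008 + 0.85·0.7992) ≈ 0.1288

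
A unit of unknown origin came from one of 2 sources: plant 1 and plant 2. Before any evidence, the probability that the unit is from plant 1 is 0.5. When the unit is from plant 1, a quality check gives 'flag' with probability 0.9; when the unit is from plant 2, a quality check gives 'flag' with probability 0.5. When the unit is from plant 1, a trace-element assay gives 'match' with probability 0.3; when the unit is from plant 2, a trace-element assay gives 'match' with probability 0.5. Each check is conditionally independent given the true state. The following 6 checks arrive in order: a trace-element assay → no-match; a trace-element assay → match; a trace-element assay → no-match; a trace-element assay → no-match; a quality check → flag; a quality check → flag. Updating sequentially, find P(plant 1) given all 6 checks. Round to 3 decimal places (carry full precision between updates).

After a trace-element assay='no-match': P(plant 1) = 0.7·0.5000 / (0.7·0.5000 + 0.5·0.5000) ≈ 0.5833
After a trace-element assay='match': P(plant 1) = 0.3·0.5833 / (0.3·0.5833 + 0.5·0.4167) ≈ 0.4565
After a trace-element assay='no-match': P(plant 1) = 0.7·0.4565 / (0.7·0.4565 + 0.5·0.5435) ≈ 0.5404
After a trace-element assay='no-match': P(plant 1) = 0.7·0.5404 / (0.7·0.5404 + 0.5·0.4596) ≈ 0.6221
After a quality check='flag': P(plant 1) = 0.9·0.6221 / (0.9·0.6221 + 0.5·0.3779) ≈ 0.7477
After a quality check='flag': P(plant 1) = 0.9·0.7477 / (0.9·0.7477 + 0.5·0.2523) ≈ 0.8421

0.842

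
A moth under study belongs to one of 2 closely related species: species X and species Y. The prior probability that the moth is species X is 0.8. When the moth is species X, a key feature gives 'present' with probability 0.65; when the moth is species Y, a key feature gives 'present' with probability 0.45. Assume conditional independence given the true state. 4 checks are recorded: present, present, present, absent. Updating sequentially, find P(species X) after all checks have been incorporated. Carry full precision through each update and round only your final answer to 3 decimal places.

0.885

After 'present': P(species X) = 0.65·0.8000 / (0.65·0.8000 + 0.45·0.2000) ≈ 0.8525
After 'present': P(species X) = 0.65·0.8525 / (0.65·0.8525 + 0.45·0.1475) ≈ 0.8930
After 'present': P(species X) = 0.65·0.8930 / (0.65·0.8930 + 0.45·0.1070) ≈ 0.9234
After 'absent': P(species X) = 0.35·0.9234 / (0.35·0.9234 + 0.55·0.0766) ≈ 0.8847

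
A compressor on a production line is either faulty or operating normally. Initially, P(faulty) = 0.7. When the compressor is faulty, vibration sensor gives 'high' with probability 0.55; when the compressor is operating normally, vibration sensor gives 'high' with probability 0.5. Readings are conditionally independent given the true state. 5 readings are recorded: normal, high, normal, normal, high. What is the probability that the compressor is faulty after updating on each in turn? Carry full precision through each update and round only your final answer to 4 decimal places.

0.6730

After 'normal': P(faulty) = 0.45·0.7000 / (0.45·0.7000 + 0.5·0.3000) ≈ 0.6774
After 'high': P(faulty) = 0.55·0.6774 / (0.55·0.6774 + 0.5·0.3226) ≈ 0.6979
After 'normal': P(faulty) = 0.45·0.6979 / (0.45·0.6979 + 0.5·0.3021) ≈ 0.6752
After 'normal': P(faulty) = 0.45·0.6752 / (0.45·0.6752 + 0.5·0.3248) ≈ 0.6517
After 'high': P(faulty) = 0.55·0.6517 / (0.55·0.6517 + 0.5·0.3483) ≈ 0.6730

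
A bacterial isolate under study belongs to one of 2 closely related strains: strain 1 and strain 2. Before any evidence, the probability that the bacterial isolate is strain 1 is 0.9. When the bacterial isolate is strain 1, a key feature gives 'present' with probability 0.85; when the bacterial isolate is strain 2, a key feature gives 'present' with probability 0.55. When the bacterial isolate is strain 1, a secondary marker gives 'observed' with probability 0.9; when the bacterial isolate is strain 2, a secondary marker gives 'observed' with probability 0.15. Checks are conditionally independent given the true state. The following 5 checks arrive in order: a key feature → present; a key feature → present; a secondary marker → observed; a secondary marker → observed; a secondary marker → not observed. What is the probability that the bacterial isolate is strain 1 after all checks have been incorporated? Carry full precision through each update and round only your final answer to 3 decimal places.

After a key feature='present': P(strain 1) = 0.85·0.9000 / (0.85·0.9000 + 0.55·0.1000) ≈ 0.9329
After a key feature='present': P(strain 1) = 0.85·0.9329 / (0.85·0.9329 + 0.55·0.0671) ≈ 0.9555
After a secondary marker='observed': P(strain 1) = 0.9·0.9555 / (0.9·0.9555 + 0.15·0.0445) ≈ 0.9923
After a secondary marker='observed': P(strain 1) = 0.9·0.9923 / (0.9·0.9923 + 0.15·0.0077) ≈ 0.9987
After a secondary marker='not observed': P(strain 1) = 0.1·0.9987 / (0.1·0.9987 + 0.85·0.0013) ≈ 0.9891

0.989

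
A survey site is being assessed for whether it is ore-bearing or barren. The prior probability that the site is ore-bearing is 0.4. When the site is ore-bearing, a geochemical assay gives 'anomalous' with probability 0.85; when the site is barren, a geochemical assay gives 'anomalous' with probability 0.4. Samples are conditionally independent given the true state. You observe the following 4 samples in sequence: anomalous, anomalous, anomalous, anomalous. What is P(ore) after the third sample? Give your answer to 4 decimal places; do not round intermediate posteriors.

After 'anomalous': P(ore) = 0.85·0.4000 / (0.85·0.4000 + 0.4·0.6000) ≈ 0.5862
After 'anomalous': P(ore) = 0.85·0.5862 / (0.85·0.5862 + 0.4·0.4138) ≈ 0.7506
After 'anomalous': P(ore) = 0.85·0.7506 / (0.85·0.7506 + 0.4·0.2494) ≈ 0.8648

0.8648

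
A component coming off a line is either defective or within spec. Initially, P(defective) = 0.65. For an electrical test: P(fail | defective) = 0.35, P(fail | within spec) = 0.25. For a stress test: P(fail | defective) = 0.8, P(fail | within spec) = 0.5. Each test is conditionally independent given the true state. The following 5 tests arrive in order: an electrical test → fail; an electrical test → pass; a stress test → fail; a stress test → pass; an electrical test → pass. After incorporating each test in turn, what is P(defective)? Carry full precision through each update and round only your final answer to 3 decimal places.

0.556

After an electrical test='fail': P(defective) = 0.35·0.6500 / (0.35·0.6500 + 0.25·0.3500) ≈ 0.7222
After an electrical test='pass': P(defective) = 0.65·0.7222 / (0.65·0.7222 + 0.75·0.2778) ≈ 0.6926
After a stress test='fail': P(defective) = 0.8·0.6926 / (0.8·0.6926 + 0.5·0.3074) ≈ 0.7829
After a stress test='pass': P(defective) = 0.2·0.7829 / (0.2·0.7829 + 0.5·0.2171) ≈ 0.5905
After an electrical test='pass': P(defective) = 0.65·0.5905 / (0.65·0.5905 + 0.75·0.4095) ≈ 0.5555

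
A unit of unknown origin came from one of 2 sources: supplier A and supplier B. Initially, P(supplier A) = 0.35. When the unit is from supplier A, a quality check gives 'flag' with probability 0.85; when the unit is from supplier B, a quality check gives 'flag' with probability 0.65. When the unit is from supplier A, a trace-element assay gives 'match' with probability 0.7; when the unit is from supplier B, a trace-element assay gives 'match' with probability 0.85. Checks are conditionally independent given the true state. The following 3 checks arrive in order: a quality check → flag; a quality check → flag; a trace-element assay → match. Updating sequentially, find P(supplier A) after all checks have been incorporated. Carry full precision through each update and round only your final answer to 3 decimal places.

0.431

After a quality check='flag': P(supplier A) = 0.85·0.3500 / (0.85·0.3500 + 0.65·0.6500) ≈ 0.4132
After a quality check='flag': P(supplier A) = 0.85·0.4132 / (0.85·0.4132 + 0.65·0.5868) ≈ 0.4794
After a trace-element assay='match': P(supplier A) = 0.7·0.4794 / (0.7·0.4794 + 0.85·0.5206) ≈ 0.4313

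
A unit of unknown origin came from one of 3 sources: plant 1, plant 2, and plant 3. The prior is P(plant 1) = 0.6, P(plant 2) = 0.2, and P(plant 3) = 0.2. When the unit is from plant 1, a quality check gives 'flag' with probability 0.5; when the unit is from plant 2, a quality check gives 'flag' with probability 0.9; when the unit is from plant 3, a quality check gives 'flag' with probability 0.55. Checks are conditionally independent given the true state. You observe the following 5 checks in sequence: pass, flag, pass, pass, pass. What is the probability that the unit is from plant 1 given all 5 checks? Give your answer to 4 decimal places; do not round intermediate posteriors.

After 'pass': normaliser = 0.5·0.6000 + 0.1·0.2000 + 0.45·0.2000; P(plant 1) ≈ 0.7317, P(plant 2) ≈ 0.0488, P(plant 3) ≈ 0.2195
After 'flag': normaliser = 0.5·0.7317 + 0.9·0.0488 + 0.55·0.2195; P(plant 1) ≈ 0.6897, P(plant 2) ≈ 0.0828, P(plant 3) ≈ 0.2276
After 'pass': normaliser = 0.5·0.6897 + 0.1·0.0828 + 0.45·0.2276; P(plant 1) ≈ 0.7570, P(plant 2) ≈ 0.0182, P(plant 3) ≈ 0.2248
After 'pass': normaliser = 0.5·0.7570 + 0.1·0.0182 + 0.45·0.2248; P(plant 1) ≈ 0.7861, P(plant 2) ≈ 0.0038, P(plant 3) ≈ 0.2101
After 'pass': normaliser = 0.5·0.7861 + 0.1·0.0038 + 0.45·0.2101; P(plant 1) ≈ 0.8055, P(plant 2) ≈ 0.0008, P(plant 3) ≈ 0.1938

0.8055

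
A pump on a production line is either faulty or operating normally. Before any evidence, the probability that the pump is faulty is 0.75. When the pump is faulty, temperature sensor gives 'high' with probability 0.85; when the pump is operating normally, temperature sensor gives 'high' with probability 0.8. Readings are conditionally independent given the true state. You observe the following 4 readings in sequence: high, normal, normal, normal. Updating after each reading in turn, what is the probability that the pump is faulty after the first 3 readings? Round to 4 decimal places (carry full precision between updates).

Each posterior becomes the prior for the next update.
After 'high': P(faulty) = 0.85·0.7500 / (0.85·0.7500 + 0.8·0.2500) ≈ 0.7612
After 'normal': P(faulty) = 0.15·0.7612 / (0.15·0.7612 + 0.2·0.2388) ≈ 0.7051
After 'normal': P(faulty) = 0.15·0.7051 / (0.15·0.7051 + 0.2·0.2949) ≈ 0.6420

0.6420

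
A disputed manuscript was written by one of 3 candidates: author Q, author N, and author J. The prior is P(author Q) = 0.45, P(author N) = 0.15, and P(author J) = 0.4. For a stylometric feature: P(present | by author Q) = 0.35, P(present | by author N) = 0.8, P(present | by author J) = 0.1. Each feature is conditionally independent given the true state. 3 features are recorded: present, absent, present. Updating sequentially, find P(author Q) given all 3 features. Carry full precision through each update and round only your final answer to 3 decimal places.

After 'present': normaliser = 0.35·0.4500 + 0.8·0.1500 + 0.1·0.4000; P(author Q) ≈ 0.4961, P(author N) ≈ 0.3780, P(author J) ≈ 0.1260
After 'absent': normaliser = 0.65·0.4961 + 0.2·0.3780 + 0.9·0.1260; P(author Q) ≈ 0.6305, P(author N) ≈ 0.1478, P(author J) ≈ 0.2217
After 'present': normaliser = 0.35·0.6305 + 0.8·0.1478 + 0.1·0.2217; P(author Q) ≈ 0.6111, P(author N) ≈ 0.3275, P(author J) ≈ 0.0614

0.611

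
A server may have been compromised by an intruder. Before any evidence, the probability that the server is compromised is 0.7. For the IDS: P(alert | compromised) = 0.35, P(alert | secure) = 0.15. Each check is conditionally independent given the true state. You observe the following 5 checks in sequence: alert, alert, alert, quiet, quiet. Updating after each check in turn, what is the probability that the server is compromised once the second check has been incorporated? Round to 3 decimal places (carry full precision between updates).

After 'alert': P(compromised) = 0.35·0.7000 / (0.35·0.7000 + 0.15·0.3000) ≈ 0.8448
After 'alert': P(compromised) = 0.35·0.8448 / (0.35·0.8448 + 0.15·0.1552) ≈ 0.9270

0.927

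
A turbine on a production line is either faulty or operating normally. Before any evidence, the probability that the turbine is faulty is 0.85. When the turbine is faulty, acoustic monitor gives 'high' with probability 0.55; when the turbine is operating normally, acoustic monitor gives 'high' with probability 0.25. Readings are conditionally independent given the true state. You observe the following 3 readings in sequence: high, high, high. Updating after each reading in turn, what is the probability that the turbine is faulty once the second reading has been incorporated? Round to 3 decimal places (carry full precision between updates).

0.965

Each posterior becomes the prior for the next update.
After 'high': P(faulty) = 0.55·0.8500 / (0.55·0.8500 + 0.25·0.1500) ≈ 0.9257
After 'high': P(faulty) = 0.55·0.9257 / (0.55·0.9257 + 0.25·0.0743) ≈ 0.9648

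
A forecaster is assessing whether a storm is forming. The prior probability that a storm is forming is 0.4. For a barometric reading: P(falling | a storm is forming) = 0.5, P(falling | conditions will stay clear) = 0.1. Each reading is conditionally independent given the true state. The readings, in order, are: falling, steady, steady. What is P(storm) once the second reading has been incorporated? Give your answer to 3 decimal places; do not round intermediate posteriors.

Apply Bayes' rule sequentially, carrying P(storm) forward.
After 'falling': P(storm) = 0.5·0.4000 / (0.5·0.4000 + 0.1·0.6000) ≈ 0.7692
After 'steady': P(storm) = 0.5·0.7692 / (0.5·0.7692 + 0.9·0.2308) ≈ 0.6494

0.649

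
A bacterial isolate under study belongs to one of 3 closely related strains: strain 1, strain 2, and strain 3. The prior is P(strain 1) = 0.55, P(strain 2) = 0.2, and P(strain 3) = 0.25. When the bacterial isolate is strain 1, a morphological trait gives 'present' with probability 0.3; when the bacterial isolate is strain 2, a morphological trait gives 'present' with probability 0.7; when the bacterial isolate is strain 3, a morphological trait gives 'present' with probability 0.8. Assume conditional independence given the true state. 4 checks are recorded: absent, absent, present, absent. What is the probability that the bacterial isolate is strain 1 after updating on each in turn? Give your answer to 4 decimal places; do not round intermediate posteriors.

After 'absent': normaliser = 0.7·0.5500 + 0.3·0.2000 + 0.2·0.2500; P(strain 1) ≈ 0.7778, P(strain 2) ≈ 0.1212, P(strain 3) ≈ 0.1010
After 'absent': normaliser = 0.7·0.7778 + 0.3·0.1212 + 0.2·0.1010; P(strain 1) ≈ 0.9059, P(strain 2) ≈ 0.0605, P(strain 3) ≈ 0.0336
After 'present': normaliser = 0.3·0.9059 + 0.7·0.0605 + 0.8·0.0336; P(strain 1) ≈ 0.7969, P(strain 2) ≈ 0.1242, P(strain 3) ≈ 0.0789
After 'absent': normaliser = 0.7·0.7969 + 0.3·0.1242 + 0.2·0.0789; P(strain 1) ≈ 0.9132, P(strain 2) ≈ 0.0610, P(strain 3) ≈ 0.0258

0.9132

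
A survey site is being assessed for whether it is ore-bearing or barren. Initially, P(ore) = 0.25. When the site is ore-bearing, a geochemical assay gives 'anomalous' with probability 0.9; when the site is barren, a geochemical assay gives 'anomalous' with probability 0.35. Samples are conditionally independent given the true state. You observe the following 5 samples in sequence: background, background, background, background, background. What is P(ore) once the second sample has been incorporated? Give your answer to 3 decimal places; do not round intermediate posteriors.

After 'background': P(ore) = 0.1·0.2500 / (0.1·0.2500 + 0.65·0.7500) ≈ 0.0488
After 'background': P(ore) = 0.1·0.0488 / (0.1·0.0488 + 0.65·0.9512) ≈ 0.0078

0.008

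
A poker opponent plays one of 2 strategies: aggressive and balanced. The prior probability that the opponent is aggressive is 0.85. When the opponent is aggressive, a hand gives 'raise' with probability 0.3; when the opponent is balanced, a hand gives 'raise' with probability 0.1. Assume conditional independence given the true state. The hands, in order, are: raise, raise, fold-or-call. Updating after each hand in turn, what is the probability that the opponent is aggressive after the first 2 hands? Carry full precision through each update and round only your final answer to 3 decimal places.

Apply Bayes' rule sequentially, carrying P(aggressive) forward.
After 'raise': P(aggressive) = 0.3·0.8500 / (0.3·0.8500 + 0.1·0.1500) ≈ 0.9444
After 'raise': P(aggressive) = 0.3·0.9444 / (0.3·0.9444 + 0.1·0.0556) ≈ 0.9808

0.981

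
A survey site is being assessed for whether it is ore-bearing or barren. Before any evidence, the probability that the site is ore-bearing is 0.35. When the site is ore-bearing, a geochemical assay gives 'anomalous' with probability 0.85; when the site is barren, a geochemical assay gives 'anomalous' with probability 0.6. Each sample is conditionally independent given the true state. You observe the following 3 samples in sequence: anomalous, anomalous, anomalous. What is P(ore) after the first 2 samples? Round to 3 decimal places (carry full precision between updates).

After 'anomalous': P(ore) = 0.85·0.3500 / (0.85·0.3500 + 0.6·0.6500) ≈ 0.4327
After 'anomalous': P(ore) = 0.85·0.4327 / (0.85·0.4327 + 0.6·0.5673) ≈ 0.5194

0.519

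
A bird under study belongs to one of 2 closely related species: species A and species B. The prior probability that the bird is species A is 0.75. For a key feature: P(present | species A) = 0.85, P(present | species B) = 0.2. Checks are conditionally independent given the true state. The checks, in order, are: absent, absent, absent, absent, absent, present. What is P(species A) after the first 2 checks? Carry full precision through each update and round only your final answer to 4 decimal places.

0.0954

After 'absent': P(species A) = 0.15·0.7500 / (0.15·0.7500 + 0.8·0.2500) ≈ 0.3600
After 'absent': P(species A) = 0.15·0.3600 / (0.15·0.3600 + 0.8·0.6400) ≈ 0.0954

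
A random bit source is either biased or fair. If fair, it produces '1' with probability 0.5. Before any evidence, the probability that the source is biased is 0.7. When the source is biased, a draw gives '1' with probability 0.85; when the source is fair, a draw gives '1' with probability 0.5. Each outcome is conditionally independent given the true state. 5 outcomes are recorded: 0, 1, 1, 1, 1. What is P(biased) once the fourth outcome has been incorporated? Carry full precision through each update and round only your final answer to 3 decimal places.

After '0': P(biased) = 0.15·0.7000 / (0.15·0.7000 + 0.5·0.3000) ≈ 0.4118
After '1': P(biased) = 0.85·0.4118 / (0.85·0.4118 + 0.5·0.5882) ≈ 0.5434
After '1': P(biased) = 0.85·0.5434 / (0.85·0.5434 + 0.5·0.4566) ≈ 0.6692
After '1': P(biased) = 0.85·0.6692 / (0.85·0.6692 + 0.5·0.3308) ≈ 0.7747

0.775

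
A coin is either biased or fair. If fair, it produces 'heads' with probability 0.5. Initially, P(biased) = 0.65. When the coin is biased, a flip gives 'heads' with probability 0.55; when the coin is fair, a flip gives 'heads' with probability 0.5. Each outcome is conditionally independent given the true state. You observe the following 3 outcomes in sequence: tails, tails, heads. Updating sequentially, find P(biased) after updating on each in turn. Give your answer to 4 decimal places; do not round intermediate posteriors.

0.6233

After 'tails': P(biased) = 0.45·0.6500 / (0.45·0.6500 + 0.5·0.3500) ≈ 0.6257
After 'tails': P(biased) = 0.45·0.6257 / (0.45·0.6257 + 0.5·0.3743) ≈ 0.6007
After 'heads': P(biased) = 0.55·0.6007 / (0.55·0.6007 + 0.5·0.3993) ≈ 0.6233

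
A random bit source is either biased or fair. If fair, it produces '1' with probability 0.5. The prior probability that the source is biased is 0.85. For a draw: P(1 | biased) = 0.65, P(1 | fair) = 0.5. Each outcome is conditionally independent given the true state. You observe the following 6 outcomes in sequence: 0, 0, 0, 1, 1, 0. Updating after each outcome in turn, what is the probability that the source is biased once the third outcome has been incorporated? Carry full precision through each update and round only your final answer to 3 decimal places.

After '0': P(biased) = 0.35·0.8500 / (0.35·0.8500 + 0.5·0.1500) ≈ 0.7987
After '0': P(biased) = 0.35·0.7987 / (0.35·0.7987 + 0.5·0.2013) ≈ 0.7352
After '0': P(biased) = 0.35·0.7352 / (0.35·0.7352 + 0.5·0.2648) ≈ 0.6603

0.660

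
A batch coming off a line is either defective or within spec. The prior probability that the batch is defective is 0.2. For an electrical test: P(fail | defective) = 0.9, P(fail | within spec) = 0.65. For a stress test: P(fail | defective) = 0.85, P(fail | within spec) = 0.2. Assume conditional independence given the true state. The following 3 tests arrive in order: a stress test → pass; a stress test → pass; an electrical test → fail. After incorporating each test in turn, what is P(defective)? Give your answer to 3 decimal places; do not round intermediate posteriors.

0.012

After a stress test='pass': P(defective) = 0.15·0.2000 / (0.15·0.2000 + 0.8·0.8000) ≈ 0.0448
After a stress test='pass': P(defective) = 0.15·0.0448 / (0.15·0.0448 + 0.8·0.9552) ≈ 0.0087
After an electrical test='fail': P(defective) = 0.9·0.0087 / (0.9·0.0087 + 0.65·0.9913) ≈ 0.0120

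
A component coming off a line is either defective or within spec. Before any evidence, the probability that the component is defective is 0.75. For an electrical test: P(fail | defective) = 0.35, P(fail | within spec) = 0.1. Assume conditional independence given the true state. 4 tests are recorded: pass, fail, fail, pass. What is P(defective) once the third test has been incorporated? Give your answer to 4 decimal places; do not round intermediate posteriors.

0.9637

Each posterior becomes the prior for the next update.
After 'pass': P(defective) = 0.65·0.7500 / (0.65·0.7500 + 0.9·0.2500) ≈ 0.6842
After 'fail': P(defective) = 0.35·0.6842 / (0.35·0.6842 + 0.1·0.3158) ≈ 0.8835
After 'fail': P(defective) = 0.35·0.8835 / (0.35·0.8835 + 0.1·0.1165) ≈ 0.9637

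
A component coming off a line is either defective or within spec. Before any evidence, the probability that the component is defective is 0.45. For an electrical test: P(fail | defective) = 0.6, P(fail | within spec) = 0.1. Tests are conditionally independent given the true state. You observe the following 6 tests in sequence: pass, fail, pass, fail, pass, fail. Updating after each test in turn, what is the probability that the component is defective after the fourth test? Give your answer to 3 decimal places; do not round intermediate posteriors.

Apply Bayes' rule sequentially, carrying P(defective) forward.
After 'pass': P(defective) = 0.4·0.4500 / (0.4·0.4500 + 0.9·0.5500) ≈ 0.2667
After 'fail': P(defective) = 0.6·0.2667 / (0.6·0.2667 + 0.1·0.7333) ≈ 0.6857
After 'pass': P(defective) = 0.4·0.6857 / (0.4·0.6857 + 0.9·0.3143) ≈ 0.4923
After 'fail': P(defective) = 0.6·0.4923 / (0.6·0.4923 + 0.1·0.5077) ≈ 0.8533

0.853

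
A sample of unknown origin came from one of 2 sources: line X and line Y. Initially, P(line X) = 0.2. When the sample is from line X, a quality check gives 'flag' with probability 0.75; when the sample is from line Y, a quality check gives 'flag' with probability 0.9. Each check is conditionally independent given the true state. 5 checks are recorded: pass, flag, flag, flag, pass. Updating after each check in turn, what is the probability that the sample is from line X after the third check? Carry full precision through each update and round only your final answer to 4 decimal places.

0.3027

After 'pass': P(line X) = 0.25·0.2000 / (0.25·0.2000 + 0.1·0.8000) ≈ 0.3846
After 'flag': P(line X) = 0.75·0.3846 / (0.75·0.3846 + 0.9·0.6154) ≈ 0.3425
After 'flag': P(line X) = 0.75·0.3425 / (0.75·0.3425 + 0.9·0.6575) ≈ 0.3027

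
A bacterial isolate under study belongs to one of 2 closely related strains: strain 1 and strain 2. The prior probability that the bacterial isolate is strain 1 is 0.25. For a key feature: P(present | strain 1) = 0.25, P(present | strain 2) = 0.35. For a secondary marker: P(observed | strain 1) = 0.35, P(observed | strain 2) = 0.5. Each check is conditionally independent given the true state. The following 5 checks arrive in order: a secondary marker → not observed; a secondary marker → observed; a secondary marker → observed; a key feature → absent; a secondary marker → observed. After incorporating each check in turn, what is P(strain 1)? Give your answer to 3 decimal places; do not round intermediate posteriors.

After a secondary marker='not observed': P(strain 1) = 0.65·0.2500 / (0.65·0.2500 + 0.5·0.7500) ≈ 0.3023
After a secondary marker='observed': P(strain 1) = 0.35·0.3023 / (0.35·0.3023 + 0.5·0.6977) ≈ 0.2327
After a secondary marker='observed': P(strain 1) = 0.35·0.2327 / (0.35·0.2327 + 0.5·0.7673) ≈ 0.1751
After a key feature='absent': P(strain 1) = 0.75·0.1751 / (0.75·0.1751 + 0.65·0.8249) ≈ 0.1968
After a secondary marker='observed': P(strain 1) = 0.35·0.1968 / (0.35·0.1968 + 0.5·0.8032) ≈ 0.1464

0.146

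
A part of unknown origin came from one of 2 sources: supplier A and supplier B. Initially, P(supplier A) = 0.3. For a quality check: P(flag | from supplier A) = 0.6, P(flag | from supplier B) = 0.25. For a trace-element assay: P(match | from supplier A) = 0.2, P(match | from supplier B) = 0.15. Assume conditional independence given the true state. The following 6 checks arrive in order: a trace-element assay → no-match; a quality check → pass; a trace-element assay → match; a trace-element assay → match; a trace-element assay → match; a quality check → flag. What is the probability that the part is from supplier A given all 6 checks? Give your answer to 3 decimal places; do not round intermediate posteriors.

Each posterior becomes the prior for the next update.
After a trace-element assay='no-match': P(supplier A) = 0.8·0.3000 / (0.8·0.3000 + 0.85·0.7000) ≈ 0.2874
After a quality check='pass': P(supplier A) = 0.4·0.2874 / (0.4·0.2874 + 0.75·0.7126) ≈ 0.1770
After a trace-element assay='match': P(supplier A) = 0.2·0.1770 / (0.2·0.1770 + 0.15·0.8230) ≈ 0.2229
After a trace-element assay='match': P(supplier A) = 0.2·0.2229 / (0.2·0.2229 + 0.15·0.7771) ≈ 0.2766
After a trace-element assay='match': P(supplier A) = 0.2·0.2766 / (0.2·0.2766 + 0.15·0.7234) ≈ 0.3377
After a quality check='flag': P(supplier A) = 0.6·0.3377 / (0.6·0.3377 + 0.25·0.6623) ≈ 0.5503

0.550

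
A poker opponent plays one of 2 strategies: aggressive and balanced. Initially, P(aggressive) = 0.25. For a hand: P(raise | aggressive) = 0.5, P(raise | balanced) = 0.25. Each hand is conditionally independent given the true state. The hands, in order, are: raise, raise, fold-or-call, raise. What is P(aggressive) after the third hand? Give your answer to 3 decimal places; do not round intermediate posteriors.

After 'raise': P(aggressive) = 0.5·0.2500 / (0.5·0.2500 + 0.25·0.7500) ≈ 0.4000
After 'raise': P(aggressive) = 0.5·0.4000 / (0.5·0.4000 + 0.25·0.6000) ≈ 0.5714
After 'fold-or-call': P(aggressive) = 0.5·0.5714 / (0.5·0.5714 + 0.75·0.4286) ≈ 0.4706

0.471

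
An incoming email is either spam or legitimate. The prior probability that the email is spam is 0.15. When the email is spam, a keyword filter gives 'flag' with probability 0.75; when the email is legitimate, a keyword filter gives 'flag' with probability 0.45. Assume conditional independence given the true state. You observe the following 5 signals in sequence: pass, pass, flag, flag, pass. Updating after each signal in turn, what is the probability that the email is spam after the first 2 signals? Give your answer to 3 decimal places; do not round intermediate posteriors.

0.035

After 'pass': P(spam) = 0.25·0.1500 / (0.25·0.1500 + 0.55·0.8500) ≈ 0.0743
After 'pass': P(spam) = 0.25·0.0743 / (0.25·0.0743 + 0.55·0.9257) ≈ 0.0352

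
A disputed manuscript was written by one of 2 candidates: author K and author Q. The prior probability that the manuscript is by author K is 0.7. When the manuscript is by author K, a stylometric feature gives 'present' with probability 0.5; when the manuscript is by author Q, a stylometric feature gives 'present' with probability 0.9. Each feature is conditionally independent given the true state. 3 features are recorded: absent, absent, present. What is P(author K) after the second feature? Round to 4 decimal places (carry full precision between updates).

0.9831

After 'absent': P(author K) = 0.5·0.7000 / (0.5·0.7000 + 0.1·0.3000) ≈ 0.9211
After 'absent': P(author K) = 0.5·0.9211 / (0.5·0.9211 + 0.1·0.0789) ≈ 0.9831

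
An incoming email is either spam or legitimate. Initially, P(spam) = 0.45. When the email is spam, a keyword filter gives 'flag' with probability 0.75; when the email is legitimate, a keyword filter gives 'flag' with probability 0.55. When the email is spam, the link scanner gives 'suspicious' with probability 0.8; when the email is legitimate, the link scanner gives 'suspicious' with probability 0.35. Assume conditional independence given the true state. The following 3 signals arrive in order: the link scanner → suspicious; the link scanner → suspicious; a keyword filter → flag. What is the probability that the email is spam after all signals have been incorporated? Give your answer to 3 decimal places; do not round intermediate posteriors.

0.854

Apply Bayes' rule sequentially, carrying P(spam) forward.
After the link scanner='suspicious': P(spam) = 0.8·0.4500 / (0.8·0.4500 + 0.35·0.5500) ≈ 0.6516
After the link scanner='suspicious': P(spam) = 0.8·0.6516 / (0.8·0.6516 + 0.35·0.3484) ≈ 0.8104
After a keyword filter='flag': P(spam) = 0.75·0.8104 / (0.75·0.8104 + 0.55·0.1896) ≈ 0.8536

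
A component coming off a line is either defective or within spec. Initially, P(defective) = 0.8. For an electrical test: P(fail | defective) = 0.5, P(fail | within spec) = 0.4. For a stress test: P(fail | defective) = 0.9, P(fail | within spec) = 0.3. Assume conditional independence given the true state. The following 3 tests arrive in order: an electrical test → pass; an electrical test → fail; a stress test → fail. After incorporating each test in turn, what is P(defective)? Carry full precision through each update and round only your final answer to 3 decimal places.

After an electrical test='pass': P(defective) = 0.5·0.8000 / (0.5·0.8000 + 0.6·0.2000) ≈ 0.7692
After an electrical test='fail': P(defective) = 0.5·0.7692 / (0.5·0.7692 + 0.4·0.2308) ≈ 0.8065
After a stress test='fail': P(defective) = 0.9·0.8065 / (0.9·0.8065 + 0.3·0.1935) ≈ 0.9259

0.926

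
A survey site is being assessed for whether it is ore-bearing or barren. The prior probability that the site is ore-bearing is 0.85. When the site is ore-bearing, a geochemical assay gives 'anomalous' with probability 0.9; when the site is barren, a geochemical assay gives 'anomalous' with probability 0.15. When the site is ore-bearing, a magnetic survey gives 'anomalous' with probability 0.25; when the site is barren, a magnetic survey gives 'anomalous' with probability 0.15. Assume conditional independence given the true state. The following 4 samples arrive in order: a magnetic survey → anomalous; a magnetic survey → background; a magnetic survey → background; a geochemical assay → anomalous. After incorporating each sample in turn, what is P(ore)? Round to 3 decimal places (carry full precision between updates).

Each posterior becomes the prior for the next update.
After a magnetic survey='anomalous': P(ore) = 0.25·0.8500 / (0.25·0.8500 + 0.15·0.1500) ≈ 0.9043
After a magnetic survey='background': P(ore) = 0.75·0.9043 / (0.75·0.9043 + 0.85·0.0957) ≈ 0.8929
After a magnetic survey='background': P(ore) = 0.75·0.8929 / (0.75·0.8929 + 0.85·0.1071) ≈ 0.8803
After a geochemical assay='anomalous': P(ore) = 0.9·0.8803 / (0.9·0.8803 + 0.15·0.1197) ≈ 0.9778

0.978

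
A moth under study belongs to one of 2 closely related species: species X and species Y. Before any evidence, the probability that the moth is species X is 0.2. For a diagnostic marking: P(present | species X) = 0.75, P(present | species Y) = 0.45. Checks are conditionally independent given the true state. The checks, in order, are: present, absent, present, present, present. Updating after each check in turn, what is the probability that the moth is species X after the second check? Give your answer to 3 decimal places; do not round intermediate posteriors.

0.159

Apply Bayes' rule sequentially, carrying P(species X) forward.
After 'present': P(species X) = 0.75·0.2000 / (0.75·0.2000 + 0.45·0.8000) ≈ 0.2941
After 'absent': P(species X) = 0.25·0.2941 / (0.25·0.2941 + 0.55·0.7059) ≈ 0.1592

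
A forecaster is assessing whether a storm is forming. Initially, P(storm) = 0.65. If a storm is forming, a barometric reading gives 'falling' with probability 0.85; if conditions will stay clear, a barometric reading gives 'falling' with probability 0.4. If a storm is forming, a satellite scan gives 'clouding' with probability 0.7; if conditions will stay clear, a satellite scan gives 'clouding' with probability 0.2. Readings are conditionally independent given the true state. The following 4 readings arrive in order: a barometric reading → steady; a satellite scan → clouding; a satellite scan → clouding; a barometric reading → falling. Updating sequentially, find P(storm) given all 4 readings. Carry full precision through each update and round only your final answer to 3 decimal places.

0.924

After a barometric reading='steady': P(storm) = 0.15·0.6500 / (0.15·0.6500 + 0.6·0.3500) ≈ 0.3171
After a satellite scan='clouding': P(storm) = 0.7·0.3171 / (0.7·0.3171 + 0.2·0.6829) ≈ 0.6190
After a satellite scan='clouding': P(storm) = 0.7·0.6190 / (0.7·0.6190 + 0.2·0.3810) ≈ 0.8505
After a barometric reading='falling': P(storm) = 0.85·0.8505 / (0.85·0.8505 + 0.4·0.1495) ≈ 0.9236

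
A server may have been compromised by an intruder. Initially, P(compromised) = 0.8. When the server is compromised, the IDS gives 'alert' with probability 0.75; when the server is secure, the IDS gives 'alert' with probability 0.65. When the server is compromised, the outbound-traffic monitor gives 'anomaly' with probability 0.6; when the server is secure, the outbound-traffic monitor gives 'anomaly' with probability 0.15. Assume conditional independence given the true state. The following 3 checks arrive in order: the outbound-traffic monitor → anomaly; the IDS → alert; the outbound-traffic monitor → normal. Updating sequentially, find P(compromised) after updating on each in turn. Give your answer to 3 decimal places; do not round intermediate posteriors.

0.897

After the outbound-traffic monitor='anomaly': P(compromised) = 0.6·0.8000 / (0.6·0.8000 + 0.15·0.2000) ≈ 0.9412
After the IDS='alert': P(compromised) = 0.75·0.9412 / (0.75·0.9412 + 0.65·0.0588) ≈ 0.9486
After the outbound-traffic monitor='normal': P(compromised) = 0.4·0.9486 / (0.4·0.9486 + 0.85·0.0514) ≈ 0.8968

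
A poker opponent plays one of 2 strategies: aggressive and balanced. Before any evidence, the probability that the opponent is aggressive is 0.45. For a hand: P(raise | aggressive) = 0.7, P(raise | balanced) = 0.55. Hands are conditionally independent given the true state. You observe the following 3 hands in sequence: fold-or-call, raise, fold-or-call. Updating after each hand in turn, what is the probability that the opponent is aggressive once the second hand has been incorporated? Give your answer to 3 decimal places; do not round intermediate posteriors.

0.410

After 'fold-or-call': P(aggressive) = 0.3·0.4500 / (0.3·0.4500 + 0.45·0.5500) ≈ 0.3529
After 'raise': P(aggressive) = 0.7·0.3529 / (0.7·0.3529 + 0.55·0.6471) ≈ 0.4098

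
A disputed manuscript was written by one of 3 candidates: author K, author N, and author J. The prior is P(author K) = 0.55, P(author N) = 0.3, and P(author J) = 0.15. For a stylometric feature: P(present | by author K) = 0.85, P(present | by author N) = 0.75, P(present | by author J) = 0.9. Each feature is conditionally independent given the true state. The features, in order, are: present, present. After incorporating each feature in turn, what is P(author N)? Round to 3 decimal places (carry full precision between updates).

0.245

After 'present': normaliser = 0.85·0.5500 + 0.75·0.3000 + 0.9·0.1500; P(author K) ≈ 0.5650, P(author N) ≈ 0.2719, P(author J) ≈ 0.1631
After 'present': normaliser = 0.85·0.5650 + 0.75·0.2719 + 0.9·0.1631; P(author K) ≈ 0.5779, P(author N) ≈ 0.2454, P(author J) ≈ 0.1767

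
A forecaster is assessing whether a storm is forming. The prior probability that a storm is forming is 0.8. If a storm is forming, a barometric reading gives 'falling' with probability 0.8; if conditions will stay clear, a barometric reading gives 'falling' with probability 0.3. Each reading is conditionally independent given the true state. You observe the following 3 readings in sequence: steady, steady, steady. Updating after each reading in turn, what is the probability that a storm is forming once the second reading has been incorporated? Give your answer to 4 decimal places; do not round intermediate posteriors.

After 'steady': P(storm) = 0.2·0.8000 / (0.2·0.8000 + 0.7·0.2000) ≈ 0.5333
After 'steady': P(storm) = 0.2·0.5333 / (0.2·0.5333 + 0.7·0.4667) ≈ 0.2462

0.2462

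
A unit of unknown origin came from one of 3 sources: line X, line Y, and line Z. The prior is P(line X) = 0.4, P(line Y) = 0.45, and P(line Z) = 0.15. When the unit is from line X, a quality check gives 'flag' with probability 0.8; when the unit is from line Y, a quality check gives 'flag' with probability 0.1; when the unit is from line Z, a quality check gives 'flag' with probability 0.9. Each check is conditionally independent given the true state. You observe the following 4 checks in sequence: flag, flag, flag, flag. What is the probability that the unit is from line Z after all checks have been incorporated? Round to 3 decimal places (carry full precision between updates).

0.375

After 'flag': normaliser = 0.8·0.4000 + 0.1·0.4500 + 0.9·0.1500; P(line X) ≈ 0.6400, P(line Y) ≈ 0.0900, P(line Z) ≈ 0.2700
After 'flag': normaliser = 0.8·0.6400 + 0.1·0.0900 + 0.9·0.2700; P(line X) ≈ 0.6702, P(line Y) ≈ 0.0118, P(line Z) ≈ 0.3181
After 'flag': normaliser = 0.8·0.6702 + 0.1·0.0118 + 0.9·0.3181; P(line X) ≈ 0.6510, P(line Y) ≈ 0.0014, P(line Z) ≈ 0.3476
After 'flag': normaliser = 0.8·0.6510 + 0.1·0.0014 + 0.9·0.3476; P(line X) ≈ 0.6246, P(line Y) ≈ 0.0002, P(line Z) ≈ 0.3752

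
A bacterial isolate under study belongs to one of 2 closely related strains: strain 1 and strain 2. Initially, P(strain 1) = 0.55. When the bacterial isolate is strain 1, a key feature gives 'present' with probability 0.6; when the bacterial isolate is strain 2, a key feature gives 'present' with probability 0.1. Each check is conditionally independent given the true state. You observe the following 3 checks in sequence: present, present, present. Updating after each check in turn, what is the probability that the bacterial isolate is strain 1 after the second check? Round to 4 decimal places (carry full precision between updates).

After 'present': P(strain 1) = 0.6·0.5500 / (0.6·0.5500 + 0.1·0.4500) ≈ 0.8800
After 'present': P(strain 1) = 0.6·0.8800 / (0.6·0.8800 + 0.1·0.1200) ≈ 0.9778

0.9778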